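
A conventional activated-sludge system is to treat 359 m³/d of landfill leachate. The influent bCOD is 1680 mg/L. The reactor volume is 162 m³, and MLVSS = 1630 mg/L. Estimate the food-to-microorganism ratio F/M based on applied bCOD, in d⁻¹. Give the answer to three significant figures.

F/M = applied load / biomass = Q·S₀/(V·X) = 359 × 1680 / (162.0 × 1630) = 2.284 d⁻¹.

F/M ≈ 2.28 d⁻¹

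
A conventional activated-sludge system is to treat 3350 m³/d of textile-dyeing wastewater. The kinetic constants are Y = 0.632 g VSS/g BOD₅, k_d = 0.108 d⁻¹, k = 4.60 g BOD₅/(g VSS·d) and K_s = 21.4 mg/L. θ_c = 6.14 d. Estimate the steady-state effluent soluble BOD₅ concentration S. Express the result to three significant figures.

S ≈ 2.20 mg/L

From the Monod/SRT balance for a CMAS, S = K_s·(1+k_d θ_c)/[θ_c·(Y k − k_d) − 1] = 21.4 × (1 + 0.108 × 6.14) / [6.14 × (0.632 × 4.60 − 0.108) − 1] = 35.59 / 16.19 = 2.199 mg/L.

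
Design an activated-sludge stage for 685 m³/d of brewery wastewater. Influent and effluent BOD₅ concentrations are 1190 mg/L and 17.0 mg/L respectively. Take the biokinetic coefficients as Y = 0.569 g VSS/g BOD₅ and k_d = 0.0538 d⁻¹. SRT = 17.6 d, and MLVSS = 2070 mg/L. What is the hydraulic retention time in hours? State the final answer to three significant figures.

τ ≈ 70.0 h

Steady-state biomass mass balance: V·X·(1 + k_d·θ_c) = Y·Q·(S₀ − S)·θ_c, so V = 0.569 × 685 × (1190 − 17.0) × 17.6 / [2070 × (1 + 0.0538 × 17.6)] = 8.05×10^6 / 4030 = 1997 m³.
τ = V/Q = 1997/685 = 2.915 d, or 69.96 h.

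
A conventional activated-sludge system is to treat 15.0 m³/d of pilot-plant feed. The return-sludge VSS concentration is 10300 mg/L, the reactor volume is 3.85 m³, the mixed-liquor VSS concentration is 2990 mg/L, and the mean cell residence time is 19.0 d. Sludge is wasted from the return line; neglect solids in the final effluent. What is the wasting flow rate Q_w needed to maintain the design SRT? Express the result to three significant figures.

θ_c = V·X/(Q_w·X_r) when wasting from the recycle, so Q_w = V·X/(θ_c·X_r) = 3.850 × 2990 / (19.0 × 10300) = 0.05882 m³/d.

Q_w ≈ 0.0588 m³/d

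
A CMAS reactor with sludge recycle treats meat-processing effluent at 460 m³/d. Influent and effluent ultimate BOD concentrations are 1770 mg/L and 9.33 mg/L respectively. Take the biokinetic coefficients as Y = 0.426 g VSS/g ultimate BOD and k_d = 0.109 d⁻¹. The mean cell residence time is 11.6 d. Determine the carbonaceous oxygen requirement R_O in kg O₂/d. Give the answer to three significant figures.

R_O ≈ 594 kg O₂/d

The observed yield is Y_obs = Y/(1 + k_d·θ_c) = 0.426 / (1 + 0.109 × 11.6) = 0.426 / 2.264 = 0.1881 g VSS per g ultimate BOD removed.
Q·(S₀ − S) = 460 × (1770 − 9.33) × 10⁻³ = 809.9 kg/d removed.
Biomass synthesised: P_X = Y_obs × 809.9 = 152.4 kg VSS/d.
R_O = Q·(S₀ − S) − 1.42·P_X = 809.9 − 1.42 × 152.4 = 593.5 kg O₂/d.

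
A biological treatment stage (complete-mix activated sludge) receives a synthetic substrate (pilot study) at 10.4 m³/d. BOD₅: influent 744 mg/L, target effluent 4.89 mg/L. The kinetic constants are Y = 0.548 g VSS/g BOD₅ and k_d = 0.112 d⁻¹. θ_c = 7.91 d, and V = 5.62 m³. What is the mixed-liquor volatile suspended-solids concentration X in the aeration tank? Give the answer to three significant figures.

X ≈ 3140 mg/L

X = Y·Q·ΔS·θ_c / [V·(1 + k_d θ_c)] = 0.548 × 10.4 × (744 − 4.89) × 7.91 / [5.62 × (1 + 0.112 × 7.91)] = 3144 mg/L.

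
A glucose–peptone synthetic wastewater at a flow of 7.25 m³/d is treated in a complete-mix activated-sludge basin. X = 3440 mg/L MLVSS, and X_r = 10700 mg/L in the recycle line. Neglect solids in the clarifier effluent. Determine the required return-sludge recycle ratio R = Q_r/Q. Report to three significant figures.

R ≈ 0.474

Solids balance on the clarifier gives (1+R)X = R·X_r, so R = X/(X_r − X) = 3440 / (10700 − 3440) = 0.4738.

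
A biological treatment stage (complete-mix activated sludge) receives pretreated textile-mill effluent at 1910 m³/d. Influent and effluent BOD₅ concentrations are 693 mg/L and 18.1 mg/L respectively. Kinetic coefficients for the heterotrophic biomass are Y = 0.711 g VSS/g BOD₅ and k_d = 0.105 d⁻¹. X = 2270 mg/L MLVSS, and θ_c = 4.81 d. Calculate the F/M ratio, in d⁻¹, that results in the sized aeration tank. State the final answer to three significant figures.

F/M ≈ 0.452 d⁻¹

From the SRT design equation V = Y Q (S₀−S) θ_c / [X (1 + k_d θ_c)] = 0.711 × 1910 × (693 − 18.1) × 4.81 / [2270 × (1 + 0.105 × 4.81)] = 4.41×10^6 / 3416 = 1290 m³.
F/M = Q·S₀ / (V·X) = 1910 × 693 / (1290 × 2270) = 0.4519 g BOD₅·(g VSS·d)⁻¹.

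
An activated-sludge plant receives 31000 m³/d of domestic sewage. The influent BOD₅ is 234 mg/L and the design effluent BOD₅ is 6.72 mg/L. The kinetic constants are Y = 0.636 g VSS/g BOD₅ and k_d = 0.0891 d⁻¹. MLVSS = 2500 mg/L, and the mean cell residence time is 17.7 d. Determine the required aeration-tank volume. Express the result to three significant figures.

Rearranging the biomass balance for a CMAS with decay, V = Y·Q·ΔS·θ_c / [X·(1+k_d θ_c)] = 0.636 × 31000 × (234 − 6.72) × 17.7 / [2500 × (1 + 0.0891 × 17.7)] = 7.93×10^7 / 6443 = 12311 m³.

V ≈ 12300 m³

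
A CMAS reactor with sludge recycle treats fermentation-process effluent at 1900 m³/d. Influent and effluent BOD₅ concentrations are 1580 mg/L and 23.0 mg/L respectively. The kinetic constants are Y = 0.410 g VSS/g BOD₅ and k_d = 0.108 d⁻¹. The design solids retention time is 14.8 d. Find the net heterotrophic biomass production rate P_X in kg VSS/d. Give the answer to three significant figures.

P_X ≈ 467 kg VSS/d

Y_obs = Y / (1 + k_d θ_c) = 0.410 / (1 + 0.108 × 14.8) = 0.410 / 2.598 = 0.1578.
ΔS = 1580 − 23.0 = 1557 mg/L, so the substrate removal rate is 1900 × 1557/1000 = 2958 kg BOD₅/d.
P_X = Y_obs · Q(S₀ − S) = 0.1578 × 2958 = 466.8 kg VSS/d.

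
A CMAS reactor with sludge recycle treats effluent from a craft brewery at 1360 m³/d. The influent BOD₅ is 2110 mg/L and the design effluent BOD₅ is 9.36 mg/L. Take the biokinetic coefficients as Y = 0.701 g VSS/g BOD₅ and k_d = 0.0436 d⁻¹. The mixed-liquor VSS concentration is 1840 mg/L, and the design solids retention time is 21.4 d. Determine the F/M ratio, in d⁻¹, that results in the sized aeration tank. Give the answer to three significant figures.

Steady-state biomass mass balance: V·X·(1 + k_d·θ_c) = Y·Q·(S₀ − S)·θ_c, so V = 0.701 × 1360 × (2110 − 9.36) × 21.4 / [1840 × (1 + 0.0436 × 21.4)] = 4.29×10^7 / 3557 = 12049 m³.
F/M = Q·S₀ / (V·X) = 1360 × 2110 / (12049 × 1840) = 0.1294 g BOD₅·(g VSS·d)⁻¹.

F/M ≈ 0.129 d⁻¹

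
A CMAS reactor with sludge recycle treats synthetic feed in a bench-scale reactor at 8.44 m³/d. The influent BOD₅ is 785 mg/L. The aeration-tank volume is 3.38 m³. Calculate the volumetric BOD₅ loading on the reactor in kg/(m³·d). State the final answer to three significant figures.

L_v = Q S₀ / V = 8.44 × 785 × 10⁻³ / 3.380 = 1.960 kg/(m³·d).

L_v ≈ 1.96 kg BOD₅/(m³·d)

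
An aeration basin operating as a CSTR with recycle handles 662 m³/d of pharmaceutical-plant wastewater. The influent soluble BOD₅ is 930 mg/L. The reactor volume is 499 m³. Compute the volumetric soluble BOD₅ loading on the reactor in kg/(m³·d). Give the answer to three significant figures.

L_v ≈ 1.23 kg soluble BOD₅/(m³·d)

Applied soluble BOD₅ load per unit volume = Q·S₀/V = (662 × 930/1000)/499.0 = 1.234 kg soluble BOD₅·m⁻³·d⁻¹.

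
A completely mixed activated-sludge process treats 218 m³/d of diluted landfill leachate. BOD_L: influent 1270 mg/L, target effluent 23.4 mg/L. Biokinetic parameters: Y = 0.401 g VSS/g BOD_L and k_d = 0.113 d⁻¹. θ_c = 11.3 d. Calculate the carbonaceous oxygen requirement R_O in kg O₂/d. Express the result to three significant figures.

Correct the yield for decay: Y_obs = Y/(1 + k_d θ_c) = 0.401 / (1 + 0.113 × 11.3) = 0.401 / 2.277 = 0.1761.
Substrate removed = Q·(S₀ − S) = 218 m³/d × (1270 − 23.4) g/m³ = 2.72×10^5 g/d = 271.8 kg/d.
P_X = Y_obs·Q·(S₀ − S) = 0.1761 × 271.8 = 47.86 kg VSS/d.
Carbonaceous O₂ demand = substrate oxidised − cell-mass equivalent = 271.8 − 1.42 × 47.86 = 203.8 kg O₂/d.

R_O ≈ 204 kg O₂/d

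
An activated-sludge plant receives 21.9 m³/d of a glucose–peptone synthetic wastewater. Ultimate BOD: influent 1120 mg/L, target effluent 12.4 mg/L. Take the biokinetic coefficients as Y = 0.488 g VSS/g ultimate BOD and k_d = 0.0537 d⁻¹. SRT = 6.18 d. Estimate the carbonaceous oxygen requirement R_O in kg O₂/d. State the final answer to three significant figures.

The observed yield is Y_obs = Y/(1 + k_d·θ_c) = 0.488 / (1 + 0.0537 × 6.18) = 0.488 / 1.332 = 0.3664 g VSS per g ultimate BOD removed.
ΔS = 1120 − 12.4 = 1108 mg/L, so the substrate removal rate is 21.9 × 1108/1000 = 24.26 kg ultimate BOD/d.
P_X = Y_obs·Q·(S₀ − S) = 0.3664 × 24.26 = 8.888 kg VSS/d.
Carbonaceous O₂ demand = substrate oxidised − cell-mass equivalent = 24.26 − 1.42 × 8.888 = 11.64 kg O₂/d.

R_O ≈ 11.6 kg O₂/d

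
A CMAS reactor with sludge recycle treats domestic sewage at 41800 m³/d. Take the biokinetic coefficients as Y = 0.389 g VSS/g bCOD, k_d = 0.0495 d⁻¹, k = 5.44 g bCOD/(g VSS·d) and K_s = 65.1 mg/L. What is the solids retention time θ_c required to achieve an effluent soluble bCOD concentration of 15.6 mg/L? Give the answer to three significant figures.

Specific growth rate at S = 15.6 mg/L: μ = YkS/(K_s+S) = 0.389·5.44·15.6/(65.1+15.6) = 0.4091 d⁻¹.
θ_c = 1/(μ − k_d) = 1/(0.4091 − 0.0495) = 1/0.3596 = 2.781 d.

θ_c ≈ 2.78 d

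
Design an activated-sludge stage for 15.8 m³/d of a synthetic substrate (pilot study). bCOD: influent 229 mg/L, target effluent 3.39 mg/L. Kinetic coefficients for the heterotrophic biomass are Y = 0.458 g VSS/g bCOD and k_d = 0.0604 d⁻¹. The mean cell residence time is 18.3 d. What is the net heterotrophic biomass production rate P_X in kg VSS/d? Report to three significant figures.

The observed yield is Y_obs = Y/(1 + k_d·θ_c) = 0.458 / (1 + 0.0604 × 18.3) = 0.458 / 2.105 = 0.2175 g VSS per g bCOD removed.
Mass of bCOD removed per day: Q(S₀ − S) = 15.8 × 225.6 g/m³ = 3.565 kg/d.
So the net sludge growth is P_X = 0.2175 × 3.565 = 0.7755 kg VSS/d.

P_X ≈ 0.775 kg VSS/d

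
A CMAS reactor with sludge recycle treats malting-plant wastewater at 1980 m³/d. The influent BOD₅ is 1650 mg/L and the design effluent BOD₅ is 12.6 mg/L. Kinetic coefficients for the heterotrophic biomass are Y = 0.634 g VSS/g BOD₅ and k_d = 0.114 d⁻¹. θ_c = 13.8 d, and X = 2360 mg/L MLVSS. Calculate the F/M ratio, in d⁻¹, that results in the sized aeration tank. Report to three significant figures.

From the SRT design equation V = Y Q (S₀−S) θ_c / [X (1 + k_d θ_c)] = 0.634 × 1980 × (1650 − 12.6) × 13.8 / [2360 × (1 + 0.114 × 13.8)] = 2.84×10^7 / 6073 = 4671 m³.
F/M = Q·S₀ / (V·X) = 1980 × 1650 / (4671 × 2360) = 0.2964 g BOD₅·(g VSS·d)⁻¹.

F/M ≈ 0.296 d⁻¹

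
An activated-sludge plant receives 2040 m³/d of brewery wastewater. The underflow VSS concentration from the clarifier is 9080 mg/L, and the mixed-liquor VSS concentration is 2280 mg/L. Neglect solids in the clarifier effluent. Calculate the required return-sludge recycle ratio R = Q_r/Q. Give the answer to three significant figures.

R ≈ 0.335

R = Q_r/Q = X/(X_r − X) = 2280 / (9080 − 2280) = 0.3353.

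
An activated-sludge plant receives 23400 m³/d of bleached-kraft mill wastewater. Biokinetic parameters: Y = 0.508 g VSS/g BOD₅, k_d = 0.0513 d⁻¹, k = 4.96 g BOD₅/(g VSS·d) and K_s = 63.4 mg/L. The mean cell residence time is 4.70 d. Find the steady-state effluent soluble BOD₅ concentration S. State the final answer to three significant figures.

Effluent substrate depends only on kinetics and SRT: S = K_s(1 + k_d θ_c) / [θ_c(Yk − k_d) − 1] = 63.4 × (1 + 0.0513 × 4.70) / [4.70 × (0.508 × 4.96 − 0.0513) − 1] = 78.69 / 10.60 = 7.422 mg/L.

S ≈ 7.42 mg/L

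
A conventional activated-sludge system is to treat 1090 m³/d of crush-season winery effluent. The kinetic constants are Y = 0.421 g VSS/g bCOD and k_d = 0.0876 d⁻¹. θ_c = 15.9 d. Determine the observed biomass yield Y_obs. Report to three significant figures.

The observed yield is Y_obs = Y/(1 + k_d·θ_c) = 0.421 / (1 + 0.0876 × 15.9) = 0.421 / 2.393 = 0.1759 g VSS per g bCOD removed.

Y_obs ≈ 0.176 g VSS/g bCOD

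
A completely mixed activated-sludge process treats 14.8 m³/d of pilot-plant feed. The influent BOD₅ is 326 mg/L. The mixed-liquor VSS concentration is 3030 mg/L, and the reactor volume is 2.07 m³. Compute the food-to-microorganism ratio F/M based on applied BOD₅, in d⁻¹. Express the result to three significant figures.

F/M = applied load / biomass = Q·S₀/(V·X) = 14.8 × 326 / (2.070 × 3030) = 0.7692 d⁻¹.

F/M ≈ 0.769 d⁻¹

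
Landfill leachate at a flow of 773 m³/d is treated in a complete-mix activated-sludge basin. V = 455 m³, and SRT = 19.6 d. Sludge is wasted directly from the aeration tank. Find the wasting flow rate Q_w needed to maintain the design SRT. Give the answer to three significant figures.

Q_w ≈ 23.2 m³/d

For wasting at MLVSS concentration, Q_w = V/θ_c = 455.0/19.6 = 23.21 m³/d.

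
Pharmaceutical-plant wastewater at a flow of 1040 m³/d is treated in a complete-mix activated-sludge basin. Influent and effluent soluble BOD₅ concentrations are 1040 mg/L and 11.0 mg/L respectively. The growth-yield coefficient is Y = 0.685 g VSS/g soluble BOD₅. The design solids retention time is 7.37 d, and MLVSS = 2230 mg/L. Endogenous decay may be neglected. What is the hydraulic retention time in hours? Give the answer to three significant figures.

With k_d = 0 the design equation reduces to V = Y Q (S₀−S) θ_c / X = 0.685 × 1040 × (1040 − 11.0) × 7.37 / 2230 = 2423 m³.
HRT = V/Q = 2423 m³ / 1040 m³·d⁻¹ = 2.330 d × 24 = 55.91 h.

τ ≈ 55.9 h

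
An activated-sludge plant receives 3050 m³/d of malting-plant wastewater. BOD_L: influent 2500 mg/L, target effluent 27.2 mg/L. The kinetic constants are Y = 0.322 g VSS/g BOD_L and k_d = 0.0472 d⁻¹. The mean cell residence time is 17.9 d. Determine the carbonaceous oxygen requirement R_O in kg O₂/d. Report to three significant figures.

R_O ≈ 5670 kg O₂/d

The observed yield is Y_obs = Y/(1 + k_d·θ_c) = 0.322 / (1 + 0.0472 × 17.9) = 0.322 / 1.845 = 0.1745 g VSS per g BOD_L removed.
Mass of BOD_L removed per day: Q(S₀ − S) = 3050 × 2473 g/m³ = 7542 kg/d.
Net sludge production P_X = 0.1745 × 7542 = 1316 kg VSS/d.
Carbonaceous O₂ demand = substrate oxidised − cell-mass equivalent = 7542 − 1.42 × 1316 = 5673 kg O₂/d.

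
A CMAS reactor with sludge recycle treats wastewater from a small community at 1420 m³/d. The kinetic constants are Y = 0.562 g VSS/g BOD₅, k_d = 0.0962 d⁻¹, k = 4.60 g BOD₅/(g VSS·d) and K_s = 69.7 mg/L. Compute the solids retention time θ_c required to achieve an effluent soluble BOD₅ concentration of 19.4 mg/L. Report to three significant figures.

θ_c ≈ 2.14 d

From 1/θ_c = Y·k·S/(K_s + S) − k_d: Y·k·S/(K_s+S) = 0.562 × 4.60 × 19.4 / (69.7 + 19.4) = 0.5629 d⁻¹.
θ_c = 1/(μ − k_d) = 1/(0.5629 − 0.0962) = 1/0.4667 = 2.143 d.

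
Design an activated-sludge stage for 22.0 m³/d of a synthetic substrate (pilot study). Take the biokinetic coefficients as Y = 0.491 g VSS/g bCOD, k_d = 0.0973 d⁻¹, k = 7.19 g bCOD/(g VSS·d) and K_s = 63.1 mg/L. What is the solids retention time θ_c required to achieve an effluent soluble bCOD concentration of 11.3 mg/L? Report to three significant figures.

From 1/θ_c = Y·k·S/(K_s + S) − k_d: Y·k·S/(K_s+S) = 0.491 × 7.19 × 11.3 / (63.1 + 11.3) = 0.5362 d⁻¹.
1/θ_c = 0.5362 − 0.0973 = 0.4389 d⁻¹, so θ_c = 2.278 d.

θ_c ≈ 2.28 d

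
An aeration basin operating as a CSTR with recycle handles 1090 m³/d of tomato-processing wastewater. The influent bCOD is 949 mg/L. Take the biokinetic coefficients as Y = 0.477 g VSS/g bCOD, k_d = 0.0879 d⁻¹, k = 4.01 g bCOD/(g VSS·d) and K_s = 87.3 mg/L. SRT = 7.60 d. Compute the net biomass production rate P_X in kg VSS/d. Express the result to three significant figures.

Effluent substrate depends only on kinetics and SRT: S = K_s(1 + k_d θ_c) / [θ_c(Yk − k_d) − 1] = 87.3 × (1 + 0.0879 × 7.60) / [7.60 × (0.477 × 4.01 − 0.0879) − 1] = 145.6 / 12.87 = 11.32 mg/L.
The observed yield is Y_obs = Y/(1 + k_d·θ_c) = 0.477 / (1 + 0.0879 × 7.60) = 0.477 / 1.668 = 0.2860 g VSS per g bCOD removed.
Substrate removed = Q·(S₀ − S) = 1090 m³/d × (949 − 11.3) g/m³ = 1.02×10^6 g/d = 1022 kg/d.
Biomass produced: P_X = Y_obs·Q·ΔS = 0.2860 × 1022 ≈ 292.3 kg VSS/d.

P_X ≈ 292 kg VSS/d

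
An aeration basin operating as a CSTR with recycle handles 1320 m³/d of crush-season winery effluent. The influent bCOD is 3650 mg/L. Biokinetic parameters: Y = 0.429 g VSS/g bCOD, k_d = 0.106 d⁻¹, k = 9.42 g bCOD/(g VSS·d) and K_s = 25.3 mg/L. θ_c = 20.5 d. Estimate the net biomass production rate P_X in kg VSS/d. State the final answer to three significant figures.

P_X ≈ 651 kg VSS/d

For a completely mixed reactor with recycle the Lawrence–McCarty relation gives S = K_s·(1 + k_d·θ_c) / [θ_c·(Y·k − k_d) − 1] = 25.3 × (1 + 0.106 × 20.5) / [20.5 × (0.429 × 9.42 − 0.106) − 1] = 80.28 / 79.67 = 1.008 mg/L.
The observed yield is Y_obs = Y/(1 + k_d·θ_c) = 0.429 / (1 + 0.106 × 20.5) = 0.429 / 3.173 = 0.1352 g VSS per g bCOD removed.
Q·(S₀ − S) = 1320 × (3650 − 1.01) × 10⁻³ = 4817 kg/d removed.
So the net sludge growth is P_X = 0.1352 × 4817 = 651.2 kg VSS/d.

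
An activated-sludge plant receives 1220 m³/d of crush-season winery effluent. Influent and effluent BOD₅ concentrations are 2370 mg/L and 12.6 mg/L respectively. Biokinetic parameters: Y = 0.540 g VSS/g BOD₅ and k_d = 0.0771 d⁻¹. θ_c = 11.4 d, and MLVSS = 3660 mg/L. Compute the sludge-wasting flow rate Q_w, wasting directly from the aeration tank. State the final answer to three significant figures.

From the SRT design equation V = Y Q (S₀−S) θ_c / [X (1 + k_d θ_c)] = 0.540 × 1220 × (2370 − 12.6) × 11.4 / [3660 × (1 + 0.0771 × 11.4)] = 1.77×10^7 / 6877 = 2575 m³.
For wasting at MLVSS concentration, Q_w = V/θ_c = 2575/11.4 = 225.8 m³/d.

Q_w ≈ 226 m³/d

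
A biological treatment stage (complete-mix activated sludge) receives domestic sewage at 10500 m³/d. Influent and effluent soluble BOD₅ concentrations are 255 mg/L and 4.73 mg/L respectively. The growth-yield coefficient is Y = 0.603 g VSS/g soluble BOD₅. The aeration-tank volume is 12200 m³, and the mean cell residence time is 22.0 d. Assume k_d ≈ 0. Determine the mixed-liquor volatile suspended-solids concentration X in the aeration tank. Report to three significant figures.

From V·X = Y·Q·(S₀ − S)·θ_c (decay neglected): X = 0.603 × 10500 × (255 − 4.73) × 22.0 / 12200 = 2857 mg/L.

X ≈ 2860 mg/L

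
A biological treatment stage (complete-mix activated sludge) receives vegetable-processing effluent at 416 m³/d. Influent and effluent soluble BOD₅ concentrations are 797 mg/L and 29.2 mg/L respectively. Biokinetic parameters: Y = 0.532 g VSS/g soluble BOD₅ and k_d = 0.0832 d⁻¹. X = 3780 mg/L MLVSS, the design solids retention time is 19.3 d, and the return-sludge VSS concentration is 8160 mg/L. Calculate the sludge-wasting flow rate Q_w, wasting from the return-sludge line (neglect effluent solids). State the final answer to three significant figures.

Steady-state biomass mass balance: V·X·(1 + k_d·θ_c) = Y·Q·(S₀ − S)·θ_c, so V = 0.532 × 416 × (797 − 29.2) × 19.3 / [3780 × (1 + 0.0832 × 19.3)] = 3.28×10^6 / 9850 = 333.0 m³.
Q_w = (V·X)/(θ_c X_r) = 333.0 × 3780 / (19.3 × 8160) = 7.992 m³/d.

Q_w ≈ 7.99 m³/d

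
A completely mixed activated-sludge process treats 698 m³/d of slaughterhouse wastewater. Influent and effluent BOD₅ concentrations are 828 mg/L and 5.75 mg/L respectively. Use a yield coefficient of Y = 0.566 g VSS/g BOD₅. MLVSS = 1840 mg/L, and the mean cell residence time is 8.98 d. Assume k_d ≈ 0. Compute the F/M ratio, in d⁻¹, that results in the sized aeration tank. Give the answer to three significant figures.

V·X = Y·Q·ΔS·θ_c gives V = 0.566 × 698 × (828 − 5.75) × 8.98 / 1840 = 1585 m³.
F/M = applied load / biomass = Q·S₀/(V·X) = 698 × 828 / (1585 × 1840) = 0.1981 d⁻¹.

F/M ≈ 0.198 d⁻¹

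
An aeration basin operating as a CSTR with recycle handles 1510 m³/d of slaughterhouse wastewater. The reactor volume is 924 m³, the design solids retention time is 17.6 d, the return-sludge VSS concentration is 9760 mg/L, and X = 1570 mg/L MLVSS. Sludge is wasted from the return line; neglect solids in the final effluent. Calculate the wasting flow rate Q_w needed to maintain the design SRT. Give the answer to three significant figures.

Wasting from the return line (neglecting effluent solids): Q_w = V·X / (θ_c·X_r) = 924.0 × 1570 / (17.6 × 9760) = 8.445 m³/d.

Q_w ≈ 8.45 m³/d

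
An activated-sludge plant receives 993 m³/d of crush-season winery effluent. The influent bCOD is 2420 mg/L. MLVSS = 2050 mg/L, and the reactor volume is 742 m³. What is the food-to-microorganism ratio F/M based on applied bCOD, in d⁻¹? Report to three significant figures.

F/M ≈ 1.58 d⁻¹

F/M = Q·S₀ / (V·X) = 993 × 2420 / (742.0 × 2050) = 1.580 g bCOD·(g VSS·d)⁻¹.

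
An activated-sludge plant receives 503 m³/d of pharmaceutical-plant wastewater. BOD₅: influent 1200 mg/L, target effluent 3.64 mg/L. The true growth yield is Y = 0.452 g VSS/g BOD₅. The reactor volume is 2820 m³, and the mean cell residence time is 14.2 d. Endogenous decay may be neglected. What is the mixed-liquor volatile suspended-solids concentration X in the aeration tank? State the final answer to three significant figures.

X ≈ 1370 mg/L

X = Y·Q·ΔS·θ_c / V = 0.452 × 503 × (1200 − 3.64) × 14.2 / 2820 = 1370 mg/L.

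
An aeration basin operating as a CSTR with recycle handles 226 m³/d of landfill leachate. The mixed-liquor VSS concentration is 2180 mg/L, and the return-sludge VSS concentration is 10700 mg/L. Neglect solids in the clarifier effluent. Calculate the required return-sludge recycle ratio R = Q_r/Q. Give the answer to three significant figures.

R ≈ 0.256

R = Q_r/Q = X/(X_r − X) = 2180 / (10700 − 2180) = 0.2559.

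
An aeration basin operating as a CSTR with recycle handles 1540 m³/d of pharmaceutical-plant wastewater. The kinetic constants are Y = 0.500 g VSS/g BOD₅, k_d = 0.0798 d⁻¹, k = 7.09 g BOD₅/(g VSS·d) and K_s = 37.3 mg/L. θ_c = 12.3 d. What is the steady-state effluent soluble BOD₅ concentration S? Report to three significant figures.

S ≈ 1.78 mg/L

Effluent substrate depends only on kinetics and SRT: S = K_s(1 + k_d θ_c) / [θ_c(Yk − k_d) − 1] = 37.3 × (1 + 0.0798 × 12.3) / [12.3 × (0.500 × 7.09 − 0.0798) − 1] = 73.91 / 41.62 = 1.776 mg/L.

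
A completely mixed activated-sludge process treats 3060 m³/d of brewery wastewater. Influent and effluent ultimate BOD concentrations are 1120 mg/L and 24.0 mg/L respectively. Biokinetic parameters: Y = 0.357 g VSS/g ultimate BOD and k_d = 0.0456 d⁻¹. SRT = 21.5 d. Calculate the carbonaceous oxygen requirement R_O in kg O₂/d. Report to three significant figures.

R_O ≈ 2500 kg O₂/d

Correct the yield for decay: Y_obs = Y/(1 + k_d θ_c) = 0.357 / (1 + 0.0456 × 21.5) = 0.357 / 1.980 = 0.1803.
Mass of ultimate BOD removed per day: Q(S₀ − S) = 3060 × 1096 g/m³ = 3354 kg/d.
Net sludge production P_X = 0.1803 × 3354 = 604.6 kg VSS/d.
R_O = Q·ΔS − 1.42 P_X = 3354 − 858.5 = 2495 kg O₂/d.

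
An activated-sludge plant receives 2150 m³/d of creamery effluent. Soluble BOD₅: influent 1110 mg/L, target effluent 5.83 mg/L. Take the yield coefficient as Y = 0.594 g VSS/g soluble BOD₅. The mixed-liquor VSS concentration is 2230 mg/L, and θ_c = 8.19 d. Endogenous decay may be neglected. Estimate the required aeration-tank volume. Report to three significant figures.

V ≈ 5180 m³

V·X = Y·Q·ΔS·θ_c gives V = 0.594 × 2150 × (1110 − 5.83) × 8.19 / 2230 = 5179 m³.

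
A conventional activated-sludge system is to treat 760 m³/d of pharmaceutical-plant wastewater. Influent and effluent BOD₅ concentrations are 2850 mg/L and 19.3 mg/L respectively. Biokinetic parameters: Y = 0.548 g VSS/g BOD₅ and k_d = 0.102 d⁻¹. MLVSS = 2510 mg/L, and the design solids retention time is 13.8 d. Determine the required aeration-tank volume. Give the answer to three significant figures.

Steady-state biomass mass balance: V·X·(1 + k_d·θ_c) = Y·Q·(S₀ − S)·θ_c, so V = 0.548 × 760 × (2850 − 19.3) × 13.8 / [2510 × (1 + 0.102 × 13.8)] = 1.63×10^7 / 6043 = 2692 m³.

V ≈ 2690 m³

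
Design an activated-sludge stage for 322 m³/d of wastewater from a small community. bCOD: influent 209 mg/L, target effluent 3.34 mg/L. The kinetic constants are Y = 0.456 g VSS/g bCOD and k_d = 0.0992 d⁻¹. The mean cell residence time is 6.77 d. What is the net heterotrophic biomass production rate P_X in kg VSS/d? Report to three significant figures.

P_X ≈ 18.1 kg VSS/d

Correct the yield for decay: Y_obs = Y/(1 + k_d θ_c) = 0.456 / (1 + 0.0992 × 6.77) = 0.456 / 1.672 = 0.2728.
Q·(S₀ − S) = 322 × (209 − 3.34) × 10⁻³ = 66.22 kg/d removed.
Net biomass production P_X = Y_obs × Q·(S₀ − S) = 0.2728 × 66.22 = 18.07 kg VSS/d.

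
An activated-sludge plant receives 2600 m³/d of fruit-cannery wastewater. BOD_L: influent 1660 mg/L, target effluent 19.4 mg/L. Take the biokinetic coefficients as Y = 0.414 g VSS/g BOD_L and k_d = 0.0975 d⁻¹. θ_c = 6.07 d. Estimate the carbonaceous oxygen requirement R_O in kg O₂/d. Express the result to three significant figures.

Y_obs = Y / (1 + k_d θ_c) = 0.414 / (1 + 0.0975 × 6.07) = 0.414 / 1.592 = 0.2601.
Q·(S₀ − S) = 2600 × (1660 − 19.4) × 10⁻³ = 4266 kg/d removed.
Biomass synthesised: P_X = Y_obs × 4266 = 1109 kg VSS/d.
R_O = Q·(S₀ − S) − 1.42·P_X = 4266 − 1.42 × 1109 = 2690 kg O₂/d.

R_O ≈ 2690 kg O₂/d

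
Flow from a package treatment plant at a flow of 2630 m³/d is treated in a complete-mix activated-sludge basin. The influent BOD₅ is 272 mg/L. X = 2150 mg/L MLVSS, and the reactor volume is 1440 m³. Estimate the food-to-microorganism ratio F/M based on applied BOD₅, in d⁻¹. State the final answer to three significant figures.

F/M ≈ 0.231 d⁻¹

F/M = Q·S₀ / (V·X) = 2630 × 272 / (1440 × 2150) = 0.2311 g BOD₅·(g VSS·d)⁻¹.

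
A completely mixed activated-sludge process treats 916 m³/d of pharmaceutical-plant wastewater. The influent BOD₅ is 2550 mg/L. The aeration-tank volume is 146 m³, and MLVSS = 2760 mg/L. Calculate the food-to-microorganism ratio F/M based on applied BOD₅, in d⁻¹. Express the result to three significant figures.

F/M ≈ 5.80 d⁻¹

F/M = applied load / biomass = Q·S₀/(V·X) = 916 × 2550 / (146.0 × 2760) = 5.797 d⁻¹.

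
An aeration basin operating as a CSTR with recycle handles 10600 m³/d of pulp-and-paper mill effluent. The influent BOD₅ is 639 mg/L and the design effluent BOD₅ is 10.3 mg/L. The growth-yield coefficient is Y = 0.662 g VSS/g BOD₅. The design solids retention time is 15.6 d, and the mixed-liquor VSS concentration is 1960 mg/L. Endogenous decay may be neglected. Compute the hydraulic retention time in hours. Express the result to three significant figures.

V·X = Y·Q·ΔS·θ_c gives V = 0.662 × 10600 × (639 − 10.3) × 15.6 / 1960 = 35114 m³.
τ = V/Q = 35114/10600 = 3.313 d, or 79.50 h.

τ ≈ 79.5 h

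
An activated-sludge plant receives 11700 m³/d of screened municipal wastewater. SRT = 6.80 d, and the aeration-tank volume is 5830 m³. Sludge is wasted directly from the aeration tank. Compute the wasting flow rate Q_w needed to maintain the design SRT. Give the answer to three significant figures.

Q_w ≈ 857 m³/d

With mixed-liquor wasting, θ_c = V/Q_w, so Q_w = V/θ_c = 5830/6.80 = 857.4 m³/d.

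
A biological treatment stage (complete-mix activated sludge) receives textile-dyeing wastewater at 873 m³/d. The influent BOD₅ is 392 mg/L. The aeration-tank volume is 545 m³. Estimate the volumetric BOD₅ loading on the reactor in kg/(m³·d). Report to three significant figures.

Volumetric loading L_v = Q·S₀ / V = 873 × 392 g/m³ / 545.0 m³ = 627.9 g/(m³·d) = 0.6279 kg BOD₅/(m³·d).

L_v ≈ 0.628 kg BOD₅/(m³·d)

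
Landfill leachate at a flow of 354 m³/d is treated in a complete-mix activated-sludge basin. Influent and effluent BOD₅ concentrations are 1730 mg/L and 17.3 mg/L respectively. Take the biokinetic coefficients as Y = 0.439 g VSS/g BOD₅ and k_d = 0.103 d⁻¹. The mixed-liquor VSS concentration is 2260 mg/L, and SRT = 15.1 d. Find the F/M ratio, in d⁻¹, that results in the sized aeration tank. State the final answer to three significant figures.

From the SRT design equation V = Y Q (S₀−S) θ_c / [X (1 + k_d θ_c)] = 0.439 × 354 × (1730 − 17.3) × 15.1 / [2260 × (1 + 0.103 × 15.1)] = 4.02×10^6 / 5775 = 695.9 m³.
Food-to-microorganism ratio F/M = Q S₀ / (V X) = 354 × 1730 / (695.9 × 2260) = 0.3894 d⁻¹.

F/M ≈ 0.389 d⁻¹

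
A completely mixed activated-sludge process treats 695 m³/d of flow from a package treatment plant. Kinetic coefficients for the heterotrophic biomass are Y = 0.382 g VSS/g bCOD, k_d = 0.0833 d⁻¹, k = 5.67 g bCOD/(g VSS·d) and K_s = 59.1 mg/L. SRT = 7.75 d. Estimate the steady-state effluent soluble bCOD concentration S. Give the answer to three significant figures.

From the Monod/SRT balance for a CMAS, S = K_s·(1+k_d θ_c)/[θ_c·(Y k − k_d) − 1] = 59.1 × (1 + 0.0833 × 7.75) / [7.75 × (0.382 × 5.67 − 0.0833) − 1] = 97.25 / 15.14 = 6.423 mg/L.

S ≈ 6.42 mg/L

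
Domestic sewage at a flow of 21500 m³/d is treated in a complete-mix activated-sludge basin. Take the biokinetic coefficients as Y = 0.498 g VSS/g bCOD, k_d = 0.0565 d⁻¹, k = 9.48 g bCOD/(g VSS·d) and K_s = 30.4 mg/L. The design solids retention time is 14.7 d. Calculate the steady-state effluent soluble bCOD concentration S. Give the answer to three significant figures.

Effluent substrate depends only on kinetics and SRT: S = K_s(1 + k_d θ_c) / [θ_c(Yk − k_d) − 1] = 30.4 × (1 + 0.0565 × 14.7) / [14.7 × (0.498 × 9.48 − 0.0565) − 1] = 55.65 / 67.57 = 0.8236 mg/L.

S ≈ 0.824 mg/L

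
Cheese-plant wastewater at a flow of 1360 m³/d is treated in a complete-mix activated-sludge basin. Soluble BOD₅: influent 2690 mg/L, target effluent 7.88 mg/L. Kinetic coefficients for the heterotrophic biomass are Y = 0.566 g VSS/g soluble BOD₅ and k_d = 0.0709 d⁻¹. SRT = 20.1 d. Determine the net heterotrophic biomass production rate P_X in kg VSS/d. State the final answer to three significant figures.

Observed yield with endogenous decay: Y_obs = Y / (1 + k_d·θ_c) = 0.566 / (1 + 0.0709 × 20.1) = 0.566 / 2.425 = 0.2334 g VSS/g soluble BOD₅.
ΔS = 2690 − 7.88 = 2682 mg/L, so the substrate removal rate is 1360 × 2682/1000 = 3648 kg soluble BOD₅/d.
P_X = Y_obs · Q(S₀ − S) = 0.2334 × 3648 = 851.3 kg VSS/d.

P_X ≈ 851 kg VSS/d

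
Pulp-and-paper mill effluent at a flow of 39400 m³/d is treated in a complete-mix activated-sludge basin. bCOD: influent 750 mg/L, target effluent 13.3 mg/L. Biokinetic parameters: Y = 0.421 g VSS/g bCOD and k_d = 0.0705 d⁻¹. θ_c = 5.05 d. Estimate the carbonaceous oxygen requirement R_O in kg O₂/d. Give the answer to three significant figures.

R_O ≈ 16200 kg O₂/d

The observed yield is Y_obs = Y/(1 + k_d·θ_c) = 0.421 / (1 + 0.0705 × 5.05) = 0.421 / 1.356 = 0.3105 g VSS per g bCOD removed.
Substrate removed = Q·(S₀ − S) = 39400 m³/d × (750 − 13.3) g/m³ = 2.9×10^7 g/d = 29026 kg/d.
Biomass synthesised: P_X = Y_obs × 29026 = 9012 kg VSS/d.
Carbonaceous O₂ demand = substrate oxidised − cell-mass equivalent = 29026 − 1.42 × 9012 = 16230 kg O₂/d.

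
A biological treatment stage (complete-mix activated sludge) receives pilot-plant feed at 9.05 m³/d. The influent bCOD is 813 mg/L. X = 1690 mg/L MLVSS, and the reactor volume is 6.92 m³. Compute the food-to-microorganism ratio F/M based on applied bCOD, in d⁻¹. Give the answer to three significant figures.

Food-to-microorganism ratio F/M = Q S₀ / (V X) = 9.05 × 813 / (6.920 × 1690) = 0.6291 d⁻¹.

F/M ≈ 0.629 d⁻¹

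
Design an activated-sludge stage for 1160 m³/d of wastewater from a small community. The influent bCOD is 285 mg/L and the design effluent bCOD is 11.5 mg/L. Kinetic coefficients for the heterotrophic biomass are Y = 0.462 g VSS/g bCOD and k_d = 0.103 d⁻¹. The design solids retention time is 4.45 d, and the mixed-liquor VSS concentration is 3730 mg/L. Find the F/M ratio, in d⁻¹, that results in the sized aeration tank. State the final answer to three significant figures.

From the SRT design equation V = Y Q (S₀−S) θ_c / [X (1 + k_d θ_c)] = 0.462 × 1160 × (285 − 11.5) × 4.45 / [3730 × (1 + 0.103 × 4.45)] = 6.52×10^5 / 5440 = 119.9 m³.
F/M = Q·S₀ / (V·X) = 1160 × 285 / (119.9 × 3730) = 0.7392 g bCOD·(g VSS·d)⁻¹.

F/M ≈ 0.739 d⁻¹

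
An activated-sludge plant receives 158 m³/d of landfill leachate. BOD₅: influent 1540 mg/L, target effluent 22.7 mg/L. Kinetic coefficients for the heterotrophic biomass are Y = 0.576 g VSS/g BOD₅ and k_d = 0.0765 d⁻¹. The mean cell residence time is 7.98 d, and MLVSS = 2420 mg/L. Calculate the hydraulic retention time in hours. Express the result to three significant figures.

From the SRT design equation V = Y Q (S₀−S) θ_c / [X (1 + k_d θ_c)] = 0.576 × 158 × (1540 − 22.7) × 7.98 / [2420 × (1 + 0.0765 × 7.98)] = 1.1×10^6 / 3897 = 282.7 m³.
τ = V/Q = 282.7/158 = 1.789 d, or 42.95 h.

τ ≈ 42.9 h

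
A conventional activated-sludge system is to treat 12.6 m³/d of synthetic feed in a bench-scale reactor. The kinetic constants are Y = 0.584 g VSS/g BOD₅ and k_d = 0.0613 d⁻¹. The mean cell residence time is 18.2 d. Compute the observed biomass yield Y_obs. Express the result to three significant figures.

Y_obs = Y / (1 + k_d θ_c) = 0.584 / (1 + 0.0613 × 18.2) = 0.584 / 2.116 = 0.2760.

Y_obs ≈ 0.276 g VSS/g BOD₅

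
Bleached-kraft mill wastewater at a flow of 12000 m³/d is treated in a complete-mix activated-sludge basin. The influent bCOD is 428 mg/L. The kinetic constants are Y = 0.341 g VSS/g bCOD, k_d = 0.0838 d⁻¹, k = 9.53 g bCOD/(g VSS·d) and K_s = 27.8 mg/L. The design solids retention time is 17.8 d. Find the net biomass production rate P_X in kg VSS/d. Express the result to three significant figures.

From the Monod/SRT balance for a CMAS, S = K_s·(1+k_d θ_c)/[θ_c·(Y k − k_d) − 1] = 27.8 × (1 + 0.0838 × 17.8) / [17.8 × (0.341 × 9.53 − 0.0838) − 1] = 69.27 / 55.35 = 1.251 mg/L.
The observed yield is Y_obs = Y/(1 + k_d·θ_c) = 0.341 / (1 + 0.0838 × 17.8) = 0.341 / 2.492 = 0.1369 g VSS per g bCOD removed.
Mass of bCOD removed per day: Q(S₀ − S) = 12000 × 426.8 g/m³ = 5121 kg/d.
Net biomass production P_X = Y_obs × Q·(S₀ − S) = 0.1369 × 5121 = 700.8 kg VSS/d.

P_X ≈ 701 kg VSS/d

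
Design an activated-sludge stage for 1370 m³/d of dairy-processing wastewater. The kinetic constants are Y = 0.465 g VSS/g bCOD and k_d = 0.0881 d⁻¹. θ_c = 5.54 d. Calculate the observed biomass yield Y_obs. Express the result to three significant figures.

Y_obs ≈ 0.312 g VSS/g bCOD

Correct the yield for decay: Y_obs = Y/(1 + k_d θ_c) = 0.465 / (1 + 0.0881 × 5.54) = 0.465 / 1.488 = 0.3125.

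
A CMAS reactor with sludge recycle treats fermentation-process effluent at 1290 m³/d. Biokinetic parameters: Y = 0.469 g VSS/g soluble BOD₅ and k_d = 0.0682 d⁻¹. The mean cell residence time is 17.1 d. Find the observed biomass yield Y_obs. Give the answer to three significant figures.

Correct the yield for decay: Y_obs = Y/(1 + k_d θ_c) = 0.469 / (1 + 0.0682 × 17.1) = 0.469 / 2.166 = 0.2165.

Y_obs ≈ 0.217 g VSS/g soluble BOD₅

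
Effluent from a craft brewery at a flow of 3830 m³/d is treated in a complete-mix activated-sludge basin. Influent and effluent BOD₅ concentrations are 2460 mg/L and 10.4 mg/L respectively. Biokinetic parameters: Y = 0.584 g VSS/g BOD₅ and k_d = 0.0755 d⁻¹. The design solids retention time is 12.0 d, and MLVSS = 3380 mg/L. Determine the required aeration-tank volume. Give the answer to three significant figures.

Steady-state biomass mass balance: V·X·(1 + k_d·θ_c) = Y·Q·(S₀ − S)·θ_c, so V = 0.584 × 3830 × (2460 − 10.4) × 12.0 / [3380 × (1 + 0.0755 × 12.0)] = 6.57×10^7 / 6442 = 10206 m³.

V ≈ 10200 m³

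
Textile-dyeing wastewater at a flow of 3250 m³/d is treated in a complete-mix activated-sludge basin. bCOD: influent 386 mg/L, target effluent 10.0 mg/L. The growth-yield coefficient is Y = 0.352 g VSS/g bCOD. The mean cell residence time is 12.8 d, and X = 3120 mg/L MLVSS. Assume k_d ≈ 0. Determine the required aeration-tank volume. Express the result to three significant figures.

V ≈ 1760 m³

Biomass mass balance (decay neglected): V·X = Y·Q·(S₀ − S)·θ_c, so V = 0.352 × 3250 × (386 − 10.0) × 12.8 / 3120 = 1765 m³.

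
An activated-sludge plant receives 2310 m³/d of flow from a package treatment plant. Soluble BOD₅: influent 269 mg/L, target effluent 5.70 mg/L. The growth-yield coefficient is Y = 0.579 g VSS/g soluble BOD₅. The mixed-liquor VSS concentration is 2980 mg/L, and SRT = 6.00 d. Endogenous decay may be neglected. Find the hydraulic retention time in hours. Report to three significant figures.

τ ≈ 7.37 h

With k_d = 0 the design equation reduces to V = Y Q (S₀−S) θ_c / X = 0.579 × 2310 × (269 − 5.70) × 6.00 / 2980 = 709.0 m³.
HRT = V/Q = 709.0 m³ / 2310 m³·d⁻¹ = 0.3069 d × 24 = 7.367 h.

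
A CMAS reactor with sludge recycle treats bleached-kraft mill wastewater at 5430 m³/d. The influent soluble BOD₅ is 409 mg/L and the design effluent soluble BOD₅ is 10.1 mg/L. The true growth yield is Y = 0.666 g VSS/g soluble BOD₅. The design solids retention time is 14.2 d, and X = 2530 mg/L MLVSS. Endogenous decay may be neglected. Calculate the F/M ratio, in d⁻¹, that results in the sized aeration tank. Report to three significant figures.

Biomass mass balance (decay neglected): V·X = Y·Q·(S₀ − S)·θ_c, so V = 0.666 × 5430 × (409 − 10.1) × 14.2 / 2530 = 8097 m³.
F/M = Q·S₀ / (V·X) = 5430 × 409 / (8097 × 2530) = 0.1084 g soluble BOD₅·(g VSS·d)⁻¹.

F/M ≈ 0.108 d⁻¹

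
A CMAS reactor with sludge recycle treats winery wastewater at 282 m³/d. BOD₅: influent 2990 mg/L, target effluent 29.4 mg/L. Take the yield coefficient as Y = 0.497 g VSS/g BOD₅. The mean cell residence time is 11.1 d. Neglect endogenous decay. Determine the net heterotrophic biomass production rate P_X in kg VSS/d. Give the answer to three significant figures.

P_X ≈ 415 kg VSS/d

No decay correction is needed, so Y_obs = Y = 0.497.
ΔS = 2990 − 29.4 = 2961 mg/L, so the substrate removal rate is 282 × 2961/1000 = 834.9 kg BOD₅/d.
Net biomass production P_X = Y_obs × Q·(S₀ − S) = 0.4970 × 834.9 = 414.9 kg VSS/d.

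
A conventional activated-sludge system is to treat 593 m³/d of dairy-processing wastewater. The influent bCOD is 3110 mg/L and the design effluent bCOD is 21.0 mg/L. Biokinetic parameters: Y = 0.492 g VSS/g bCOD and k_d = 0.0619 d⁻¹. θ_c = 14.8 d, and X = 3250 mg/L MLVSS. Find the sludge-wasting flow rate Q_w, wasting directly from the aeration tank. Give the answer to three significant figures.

Q_w ≈ 145 m³/d

Rearranging the biomass balance for a CMAS with decay, V = Y·Q·ΔS·θ_c / [X·(1+k_d θ_c)] = 0.492 × 593 × (3110 − 21.0) × 14.8 / [3250 × (1 + 0.0619 × 14.8)] = 1.33×10^7 / 6227 = 2142 m³.
Wasting from the aeration tank: Q_w = V / θ_c = 2142 / 14.8 = 144.7 m³/d.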